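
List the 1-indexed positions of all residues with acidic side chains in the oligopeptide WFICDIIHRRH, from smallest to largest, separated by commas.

5

Aspartate (D) and glutamate (E) have carboxylic-acid side chains and are the acidic amino acids.
Matching residues: D5.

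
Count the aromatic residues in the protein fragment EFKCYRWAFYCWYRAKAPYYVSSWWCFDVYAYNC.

The aromatic amino acids are Phe (F, benzyl), Trp (W, indole), and Tyr (Y, phenol).
Matching residues: F2, Y5, W7, F9, Y10, W12, Y13, Y19, Y20, W24, W25, F27, Y30, Y32.

14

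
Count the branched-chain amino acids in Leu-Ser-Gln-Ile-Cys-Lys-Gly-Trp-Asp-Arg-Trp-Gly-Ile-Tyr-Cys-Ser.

V, L, and I make up the branched-chain aliphatic group.
Matching residues: Leu1, Ile4, Ile13.

3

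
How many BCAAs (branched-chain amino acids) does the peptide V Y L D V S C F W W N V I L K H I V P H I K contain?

9

Valine (V), leucine (L), and isoleucine (I) are the branched-chain amino acids.
Matching residues: V1, L3, V5, V12, I13, L14, I17, V18, I21.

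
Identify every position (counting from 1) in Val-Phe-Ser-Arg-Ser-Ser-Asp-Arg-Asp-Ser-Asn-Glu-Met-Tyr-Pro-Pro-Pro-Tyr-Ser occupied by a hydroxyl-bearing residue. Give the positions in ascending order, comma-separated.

3, 5, 6, 10, 14, 18, 19

Serine (S), threonine (T), and tyrosine (Y) each carry a hydroxyl group on the side chain.
Matching residues: Ser3, Ser5, Ser6, Ser10, Tyr14, Tyr18, Ser19.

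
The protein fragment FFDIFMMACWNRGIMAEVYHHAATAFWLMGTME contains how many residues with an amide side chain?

1

Asparagine (N) and glutamine (Q) have uncharged amide side chains.
Matching residues: N11.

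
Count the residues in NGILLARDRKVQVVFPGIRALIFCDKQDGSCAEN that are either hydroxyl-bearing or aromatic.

3

Hydroxyl-bearing: S, T, Y. Aromatic: F, W, Y.
Hydroxyl-bearing residues here: S30 (1).
Aromatic residues here: F15, F23 (2).
(Y belongs to both groups, but none appear in this sequence.) Total = 1 + 2 = 3.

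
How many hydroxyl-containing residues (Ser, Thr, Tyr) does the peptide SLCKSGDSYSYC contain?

Matching residues: S1, S5, S8, Y9, S10, Y11.

6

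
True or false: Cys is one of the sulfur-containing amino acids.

Only Cys (C) and Met (M) have a sulfur atom in the side chain.
Cysteine is in this group.

True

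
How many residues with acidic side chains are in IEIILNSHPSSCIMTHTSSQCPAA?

1

Aspartate (D) and glutamate (E) have carboxylic-acid side chains and are the acidic amino acids.
Matching residues: E2.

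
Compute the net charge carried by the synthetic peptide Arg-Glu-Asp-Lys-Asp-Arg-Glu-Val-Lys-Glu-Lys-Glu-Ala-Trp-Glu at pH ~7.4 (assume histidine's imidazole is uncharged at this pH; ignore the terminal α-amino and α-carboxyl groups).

-2

Near pH 7.4, K and R contribute +1 each, D and E contribute −1 each, and every other side chain (His included, as stated) is uncharged.
Positive (K, R): Arg1, Lys4, Arg6, Lys9, Lys11 → +5.
Negative (D, E): Glu2, Asp3, Asp5, Glu7, Glu10, Glu12, Glu15 → −7.
Net charge = (+5) + (−7) = −2.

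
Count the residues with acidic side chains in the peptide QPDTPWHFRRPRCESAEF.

The acidic residues are Asp (D) and Glu (E), whose side chains end in a carboxylate group.
Matching residues: D3, E14, E17.

3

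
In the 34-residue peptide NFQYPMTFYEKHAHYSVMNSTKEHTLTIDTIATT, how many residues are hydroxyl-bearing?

The –OH-bearing residues are Ser, Thr (aliphatic alcohols), and Tyr (phenol).
Matching residues: Y4, T7, Y9, Y15, S16, S20, T21, T25, T27, T30, T33, T34.

12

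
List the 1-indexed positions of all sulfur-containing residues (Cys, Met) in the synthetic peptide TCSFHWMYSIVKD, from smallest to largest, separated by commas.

Matching residues: C2, M7.

2, 7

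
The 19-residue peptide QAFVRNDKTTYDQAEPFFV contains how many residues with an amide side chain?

Only N (asparagine) and Q (glutamine) carry a side-chain carboxamide.
Matching residues: Q1, N6, Q13.

3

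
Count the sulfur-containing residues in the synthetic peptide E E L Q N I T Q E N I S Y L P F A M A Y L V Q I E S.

The sulfur-bearing residues are cysteine (–SH) and methionine (–S–CH₃).
Matching residues: M18.

1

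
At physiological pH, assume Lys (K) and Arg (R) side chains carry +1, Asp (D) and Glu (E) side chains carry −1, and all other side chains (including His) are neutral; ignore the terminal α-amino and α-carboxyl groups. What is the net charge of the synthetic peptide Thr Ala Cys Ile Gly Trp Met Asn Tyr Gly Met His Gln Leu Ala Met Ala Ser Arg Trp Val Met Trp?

Positive (K, R): Arg19 → +1.
Negative (D, E): none → −0.
Net charge = (+1) + (−0) = +1.

+1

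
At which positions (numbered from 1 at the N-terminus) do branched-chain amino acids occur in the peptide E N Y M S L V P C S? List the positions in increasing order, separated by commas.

6, 7

The BCAAs are Val, Leu, and Ile — aliphatic side chains with a branch point.
Matching residues: L6, V7.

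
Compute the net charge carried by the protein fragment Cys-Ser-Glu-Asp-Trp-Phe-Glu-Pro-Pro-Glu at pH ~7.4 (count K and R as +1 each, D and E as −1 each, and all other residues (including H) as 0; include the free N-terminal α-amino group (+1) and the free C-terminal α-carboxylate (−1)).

-4

Positive (K, R): none → +0.
Negative (D, E): Glu3, Asp4, Glu7, Glu10 → −4.
The N-terminus (+1) and C-terminus (−1) cancel.
Net charge = (+0) + (−4) = −4.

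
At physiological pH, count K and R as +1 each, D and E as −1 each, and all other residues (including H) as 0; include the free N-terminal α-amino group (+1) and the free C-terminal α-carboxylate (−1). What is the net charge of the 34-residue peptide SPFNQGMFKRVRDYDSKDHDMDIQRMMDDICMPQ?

Positive (K, R): K9, R10, R12, K17, R25 → +5.
Negative (D, E): D13, D15, D18, D20, D22, D28, D29 → −7.
The N-terminus (+1) and C-terminus (−1) cancel.
Net charge = (+5) + (−7) = −2.

-2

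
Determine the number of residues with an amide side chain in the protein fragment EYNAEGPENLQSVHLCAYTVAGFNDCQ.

5

Asparagine (N) and glutamine (Q) have uncharged amide side chains.
Matching residues: N3, N9, Q11, N24, Q27.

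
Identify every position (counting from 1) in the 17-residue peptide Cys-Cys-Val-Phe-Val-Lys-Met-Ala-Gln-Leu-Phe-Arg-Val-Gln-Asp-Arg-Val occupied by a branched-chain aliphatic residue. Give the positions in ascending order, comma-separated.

The BCAAs are Val, Leu, and Ile — aliphatic side chains with a branch point.
Matching residues: Val3, Val5, Leu10, Val13, Val17.

3, 5, 10, 13, 17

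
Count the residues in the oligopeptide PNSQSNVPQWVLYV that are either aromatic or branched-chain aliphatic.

6

Aromatic: F, W, Y. Branched-chain aliphatic: I, L, V.
Aromatic residues here: W10, Y13 (2).
Branched-chain aliphatic residues here: V7, V11, L12, V14 (4).
The two groups share no amino acid, so total = 2 + 4 = 6.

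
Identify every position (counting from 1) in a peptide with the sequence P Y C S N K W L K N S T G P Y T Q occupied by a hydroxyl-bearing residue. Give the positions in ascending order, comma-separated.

The –OH-bearing residues are Ser, Thr (aliphatic alcohols), and Tyr (phenol).
Matching residues: Y2, S4, S11, T12, Y15, T16.

2, 4, 11, 12, 15, 16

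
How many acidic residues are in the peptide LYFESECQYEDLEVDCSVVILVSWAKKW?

Aspartate (D) and glutamate (E) have carboxylic-acid side chains and are the acidic amino acids.
Matching residues: E4, E6, E10, D11, E13, D15.

6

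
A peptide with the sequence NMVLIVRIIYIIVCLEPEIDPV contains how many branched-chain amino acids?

V, L, and I make up the branched-chain aliphatic group.
Matching residues: V3, L4, I5, V6, I8, I9, I11, I12, V13, L15, I19, V22.

12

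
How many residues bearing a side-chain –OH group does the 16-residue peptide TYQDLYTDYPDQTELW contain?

The –OH-bearing residues are Ser, Thr (aliphatic alcohols), and Tyr (phenol).
Matching residues: T1, Y2, Y6, T7, Y9, T13.

6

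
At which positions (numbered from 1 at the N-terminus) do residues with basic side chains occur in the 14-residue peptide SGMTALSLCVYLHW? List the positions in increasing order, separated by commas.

13

The basic amino acids are Lys (K), Arg (R), and His (H).
Matching residues: H13.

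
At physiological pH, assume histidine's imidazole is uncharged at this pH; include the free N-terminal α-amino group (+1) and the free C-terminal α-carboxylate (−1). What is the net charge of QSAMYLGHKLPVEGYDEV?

The side chains ionized at physiological pH are Lys/Arg (+1) and Asp/Glu (−1); with His treated as neutral, nothing else contributes.
Positive (K, R): K9 → +1.
Negative (D, E): E13, D16, E17 → −3.
The N-terminus (+1) and C-terminus (−1) cancel.
Net charge = (+1) + (−3) = −2.

-2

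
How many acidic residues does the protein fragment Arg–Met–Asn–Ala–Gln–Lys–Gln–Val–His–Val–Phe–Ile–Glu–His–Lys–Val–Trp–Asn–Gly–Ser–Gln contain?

1

The acidic residues are Asp (D) and Glu (E), whose side chains end in a carboxylate group.
Matching residues: Glu13.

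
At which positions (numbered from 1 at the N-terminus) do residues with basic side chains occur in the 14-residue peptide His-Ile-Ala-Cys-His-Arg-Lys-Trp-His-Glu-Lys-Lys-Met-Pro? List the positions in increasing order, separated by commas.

The basic amino acids are Lys (K), Arg (R), and His (H).
Matching residues: His1, His5, Arg6, Lys7, His9, Lys11, Lys12.

1, 5, 6, 7, 9, 11, 12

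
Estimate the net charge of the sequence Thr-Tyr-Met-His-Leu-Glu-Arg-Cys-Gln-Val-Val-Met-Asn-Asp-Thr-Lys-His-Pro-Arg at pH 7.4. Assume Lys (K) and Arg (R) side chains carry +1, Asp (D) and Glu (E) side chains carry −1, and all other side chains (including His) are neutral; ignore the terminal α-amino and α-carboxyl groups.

Positive (K, R): Arg7, Lys16, Arg19 → +3.
Negative (D, E): Glu6, Asp14 → −2.
Net charge = (+3) + (−2) = +1.

+1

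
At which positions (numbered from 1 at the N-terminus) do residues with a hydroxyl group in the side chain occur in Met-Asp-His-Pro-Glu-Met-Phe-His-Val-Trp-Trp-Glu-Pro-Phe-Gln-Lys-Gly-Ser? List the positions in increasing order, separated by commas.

18

The –OH-bearing residues are Ser, Thr (aliphatic alcohols), and Tyr (phenol).
Matching residues: Ser18.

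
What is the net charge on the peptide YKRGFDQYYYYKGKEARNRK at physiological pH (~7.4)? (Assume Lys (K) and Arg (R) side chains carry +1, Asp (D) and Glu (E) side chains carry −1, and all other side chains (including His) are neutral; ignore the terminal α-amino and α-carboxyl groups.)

+5

Positive (K, R): K2, R3, K12, K14, R17, R19, K20 → +7.
Negative (D, E): D6, E15 → −2.
Net charge = (+7) + (−2) = +5.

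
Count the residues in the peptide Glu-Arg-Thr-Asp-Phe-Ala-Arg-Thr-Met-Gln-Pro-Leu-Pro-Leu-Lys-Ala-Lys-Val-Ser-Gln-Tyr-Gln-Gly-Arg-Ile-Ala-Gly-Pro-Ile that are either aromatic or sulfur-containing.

Aromatic: F, W, Y. Sulfur-containing: C, M.
Aromatic residues here: Phe5, Tyr21 (2).
Sulfur-containing residues here: Met9 (1).
The two groups share no amino acid, so total = 2 + 1 = 3.

3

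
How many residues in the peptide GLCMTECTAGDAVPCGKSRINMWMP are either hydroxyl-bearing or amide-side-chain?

Hydroxyl-bearing: S, T, Y. Amide-side-chain: N, Q.
Hydroxyl-bearing residues here: T5, T8, S18 (3).
Amide-side-chain residues here: N21 (1).
The two groups share no amino acid, so total = 3 + 1 = 4.

4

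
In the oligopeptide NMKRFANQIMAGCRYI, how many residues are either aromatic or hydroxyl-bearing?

2

Aromatic: F, W, Y. Hydroxyl-bearing: S, T, Y.
Aromatic residues here: F5, Y15 (2).
Hydroxyl-bearing residues here: Y15 (1).
Y is in both groups, so the 1 Y residue must not be double-counted.
Total = 2 + 1 − 1 = 2.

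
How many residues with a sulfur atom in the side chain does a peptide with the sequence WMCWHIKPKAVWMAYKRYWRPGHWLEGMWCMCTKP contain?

7

Only Cys (C) and Met (M) have a sulfur atom in the side chain.
Matching residues: M2, C3, M13, M28, C30, M31, C32.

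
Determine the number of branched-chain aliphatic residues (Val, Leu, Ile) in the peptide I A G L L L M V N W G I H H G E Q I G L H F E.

Matching residues: I1, L4, L5, L6, V8, I12, I18, L20.

8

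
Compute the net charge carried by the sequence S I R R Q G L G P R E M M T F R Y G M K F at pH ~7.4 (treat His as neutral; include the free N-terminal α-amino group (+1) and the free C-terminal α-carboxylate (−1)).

+4

The side chains ionized at physiological pH are Lys/Arg (+1) and Asp/Glu (−1); with His treated as neutral, nothing else contributes.
Positive (K, R): R3, R4, R10, R16, K20 → +5.
Negative (D, E): E11 → −1.
The N-terminus (+1) and C-terminus (−1) cancel.
Net charge = (+5) + (−1) = +4.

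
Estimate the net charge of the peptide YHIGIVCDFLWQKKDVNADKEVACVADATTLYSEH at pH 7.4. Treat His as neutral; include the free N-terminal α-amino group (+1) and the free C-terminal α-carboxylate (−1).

-3

The side chains ionized at physiological pH are Lys/Arg (+1) and Asp/Glu (−1); with His treated as neutral, nothing else contributes.
Positive (K, R): K13, K14, K20 → +3.
Negative (D, E): D8, D15, D19, E21, D27, E34 → −6.
The N-terminus (+1) and C-terminus (−1) cancel.
Net charge = (+3) + (−6) = −3.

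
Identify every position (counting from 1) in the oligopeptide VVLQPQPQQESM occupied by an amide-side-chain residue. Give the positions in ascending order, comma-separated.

4, 6, 8, 9

The amide-side-chain residues are Asn (N) and Gln (Q).
Matching residues: Q4, Q6, Q8, Q9.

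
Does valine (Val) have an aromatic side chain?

F, W, and Y each carry an aromatic ring on the side chain.
Valine is not in this group.

No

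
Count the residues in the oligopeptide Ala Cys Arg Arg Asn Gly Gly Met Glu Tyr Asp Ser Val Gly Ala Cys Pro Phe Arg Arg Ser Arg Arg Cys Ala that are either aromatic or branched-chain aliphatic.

Aromatic: F, W, Y. Branched-chain aliphatic: I, L, V.
Aromatic residues here: Tyr10, Phe18 (2).
Branched-chain aliphatic residues here: Val13 (1).
The two groups share no amino acid, so total = 2 + 1 = 3.

3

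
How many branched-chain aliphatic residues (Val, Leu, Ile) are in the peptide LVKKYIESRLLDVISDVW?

8

Matching residues: L1, V2, I6, L10, L11, V13, I14, V17.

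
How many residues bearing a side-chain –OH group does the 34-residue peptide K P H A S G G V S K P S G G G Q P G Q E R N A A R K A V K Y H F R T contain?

The –OH-bearing residues are Ser, Thr (aliphatic alcohols), and Tyr (phenol).
Matching residues: S5, S9, S12, Y30, T34.

5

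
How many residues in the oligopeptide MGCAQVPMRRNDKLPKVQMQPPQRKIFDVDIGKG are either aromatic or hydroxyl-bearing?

1

Aromatic: F, W, Y. Hydroxyl-bearing: S, T, Y.
Aromatic residues here: F27 (1).
Hydroxyl-bearing residues here: none (0).
(Y belongs to both groups, but none appear in this sequence.) Total = 1 + 0 = 1.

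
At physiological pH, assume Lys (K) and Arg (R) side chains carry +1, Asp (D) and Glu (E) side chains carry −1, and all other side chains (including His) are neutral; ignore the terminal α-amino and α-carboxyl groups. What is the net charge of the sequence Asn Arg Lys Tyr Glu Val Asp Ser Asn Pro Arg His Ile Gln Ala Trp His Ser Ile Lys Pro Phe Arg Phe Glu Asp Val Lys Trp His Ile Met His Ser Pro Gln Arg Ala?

Positive (K, R): Arg2, Lys3, Arg11, Lys20, Arg23, Lys28, Arg37 → +7.
Negative (D, E): Glu5, Asp7, Glu25, Asp26 → −4.
Net charge = (+7) + (−4) = +3.

+3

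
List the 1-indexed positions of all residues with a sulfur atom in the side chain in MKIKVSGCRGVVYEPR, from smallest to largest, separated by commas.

1, 8

The sulfur-bearing residues are cysteine (–SH) and methionine (–S–CH₃).
Matching residues: M1, C8.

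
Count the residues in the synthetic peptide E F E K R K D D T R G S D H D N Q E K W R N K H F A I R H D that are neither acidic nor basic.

11

Acidic: D, E. Basic: K, R, H. All other residues are neither.
Matching residues: F2, T9, G11, S12, N16, Q17, W20, N22, F25, A26, I27.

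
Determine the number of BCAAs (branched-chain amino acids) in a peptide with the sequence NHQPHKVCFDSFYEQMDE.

Valine (V), leucine (L), and isoleucine (I) are the branched-chain amino acids.
Matching residues: V7.

1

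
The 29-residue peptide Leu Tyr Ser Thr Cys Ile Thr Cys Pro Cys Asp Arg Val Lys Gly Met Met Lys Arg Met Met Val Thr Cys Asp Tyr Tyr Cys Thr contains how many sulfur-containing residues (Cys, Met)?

9

Matching residues: Cys5, Cys8, Cys10, Met16, Met17, Met20, Met21, Cys24, Cys28.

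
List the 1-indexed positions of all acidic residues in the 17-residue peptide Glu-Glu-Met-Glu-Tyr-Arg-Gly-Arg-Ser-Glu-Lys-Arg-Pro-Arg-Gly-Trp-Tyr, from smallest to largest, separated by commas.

The acidic residues are Asp (D) and Glu (E), whose side chains end in a carboxylate group.
Matching residues: Glu1, Glu2, Glu4, Glu10.

1, 2, 4, 10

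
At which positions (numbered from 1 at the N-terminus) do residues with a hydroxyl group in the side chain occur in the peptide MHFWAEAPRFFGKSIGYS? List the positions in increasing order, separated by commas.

Serine (S), threonine (T), and tyrosine (Y) each carry a hydroxyl group on the side chain.
Matching residues: S14, Y17, S18.

14, 17, 18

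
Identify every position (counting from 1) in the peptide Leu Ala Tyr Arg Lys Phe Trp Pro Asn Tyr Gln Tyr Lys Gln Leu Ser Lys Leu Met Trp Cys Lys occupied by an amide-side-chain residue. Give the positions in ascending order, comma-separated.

9, 11, 14

Matching residues: Asn9, Gln11, Gln14.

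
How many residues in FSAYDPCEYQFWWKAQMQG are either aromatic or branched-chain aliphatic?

6

Aromatic: F, W, Y. Branched-chain aliphatic: I, L, V.
Aromatic residues here: F1, Y4, Y9, F11, W12, W13 (6).
Branched-chain aliphatic residues here: none (0).
The two groups share no amino acid, so total = 6 + 0 = 6.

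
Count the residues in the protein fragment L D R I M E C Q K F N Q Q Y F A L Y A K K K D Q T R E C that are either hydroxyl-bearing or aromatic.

5

Hydroxyl-bearing: S, T, Y. Aromatic: F, W, Y.
Hydroxyl-bearing residues here: Y14, Y18, T25 (3).
Aromatic residues here: F10, Y14, F15, Y18 (4).
Y is in both groups, so the 2 Y residues must not be double-counted.
Total = 3 + 4 − 2 = 5.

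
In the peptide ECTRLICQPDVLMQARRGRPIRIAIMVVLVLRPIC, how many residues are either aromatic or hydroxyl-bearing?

1

Aromatic: F, W, Y. Hydroxyl-bearing: S, T, Y.
Aromatic residues here: none (0).
Hydroxyl-bearing residues here: T3 (1).
(Y belongs to both groups, but none appear in this sequence.) Total = 0 + 1 = 1.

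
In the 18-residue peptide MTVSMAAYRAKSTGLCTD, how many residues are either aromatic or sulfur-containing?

Aromatic: F, W, Y. Sulfur-containing: C, M.
Aromatic residues here: Y8 (1).
Sulfur-containing residues here: M1, M5, C16 (3).
The two groups share no amino acid, so total = 1 + 3 = 4.

4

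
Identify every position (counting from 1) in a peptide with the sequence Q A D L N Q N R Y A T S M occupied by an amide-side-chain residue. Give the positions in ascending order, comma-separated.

1, 5, 6, 7

The amide-side-chain residues are Asn (N) and Gln (Q).
Matching residues: Q1, N5, Q6, N7.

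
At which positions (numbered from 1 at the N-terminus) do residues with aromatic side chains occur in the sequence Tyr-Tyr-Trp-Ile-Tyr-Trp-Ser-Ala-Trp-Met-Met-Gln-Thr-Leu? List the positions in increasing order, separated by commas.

1, 2, 3, 5, 6, 9

Phenylalanine (F), tryptophan (W), and tyrosine (Y) have aromatic ring side chains.
Matching residues: Tyr1, Tyr2, Trp3, Tyr5, Trp6, Trp9.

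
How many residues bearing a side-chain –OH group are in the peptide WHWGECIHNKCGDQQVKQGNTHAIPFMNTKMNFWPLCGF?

Serine (S), threonine (T), and tyrosine (Y) each carry a hydroxyl group on the side chain.
Matching residues: T21, T29.

2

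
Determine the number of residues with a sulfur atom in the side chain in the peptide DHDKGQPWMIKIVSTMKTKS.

2

Only Cys (C) and Met (M) have a sulfur atom in the side chain.
Matching residues: M9, M16.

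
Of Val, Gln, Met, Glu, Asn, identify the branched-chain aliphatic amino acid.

The BCAAs are Val, Leu, and Ile — aliphatic side chains with a branch point.
Of the listed options, only Val belongs to this group.

Val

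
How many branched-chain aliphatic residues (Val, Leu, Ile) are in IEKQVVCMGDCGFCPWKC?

3

Matching residues: I1, V5, V6.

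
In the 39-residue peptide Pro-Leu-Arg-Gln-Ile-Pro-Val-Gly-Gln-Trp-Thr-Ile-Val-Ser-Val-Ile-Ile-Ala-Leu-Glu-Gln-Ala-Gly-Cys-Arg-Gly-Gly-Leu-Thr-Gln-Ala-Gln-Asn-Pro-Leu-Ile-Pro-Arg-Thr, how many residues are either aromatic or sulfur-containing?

Aromatic: F, W, Y. Sulfur-containing: C, M.
Aromatic residues here: Trp10 (1).
Sulfur-containing residues here: Cys24 (1).
The two groups share no amino acid, so total = 1 + 1 = 2.

2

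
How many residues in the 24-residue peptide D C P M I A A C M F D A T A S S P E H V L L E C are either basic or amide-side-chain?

Basic: H, K, R. Amide-side-chain: N, Q.
Basic residues here: H19 (1).
Amide-side-chain residues here: none (0).
The two groups share no amino acid, so total = 1 + 0 = 1.

1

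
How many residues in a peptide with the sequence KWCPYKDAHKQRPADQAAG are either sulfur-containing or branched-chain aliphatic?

1

Sulfur-containing: C, M. Branched-chain aliphatic: I, L, V.
Sulfur-containing residues here: C3 (1).
Branched-chain aliphatic residues here: none (0).
The two groups share no amino acid, so total = 1 + 0 = 1.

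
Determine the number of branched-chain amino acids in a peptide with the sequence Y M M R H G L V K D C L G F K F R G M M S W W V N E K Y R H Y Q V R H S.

Valine (V), leucine (L), and isoleucine (I) are the branched-chain amino acids.
Matching residues: L7, V8, L12, V24, V33.

5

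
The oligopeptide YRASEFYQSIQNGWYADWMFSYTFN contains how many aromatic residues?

F, W, and Y each carry an aromatic ring on the side chain.
Matching residues: Y1, F6, Y7, W14, Y15, W18, F20, Y22, F24.

9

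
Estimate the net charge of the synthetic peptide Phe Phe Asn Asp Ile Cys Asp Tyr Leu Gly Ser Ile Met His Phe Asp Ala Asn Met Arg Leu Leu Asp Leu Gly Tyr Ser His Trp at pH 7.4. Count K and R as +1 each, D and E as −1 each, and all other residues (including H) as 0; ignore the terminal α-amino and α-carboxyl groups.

-3

Positive (K, R): Arg20 → +1.
Negative (D, E): Asp4, Asp7, Asp16, Asp23 → −4.
Net charge = (+1) + (−4) = −3.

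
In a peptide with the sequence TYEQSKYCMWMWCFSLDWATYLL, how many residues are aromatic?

7

F, W, and Y each carry an aromatic ring on the side chain.
Matching residues: Y2, Y7, W10, W12, F14, W18, Y21.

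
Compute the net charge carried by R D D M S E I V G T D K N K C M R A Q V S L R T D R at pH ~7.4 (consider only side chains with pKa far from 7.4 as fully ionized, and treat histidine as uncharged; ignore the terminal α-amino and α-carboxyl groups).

Near pH 7.4, K and R contribute +1 each, D and E contribute −1 each, and every other side chain (His included, as stated) is uncharged.
Positive (K, R): R1, K12, K14, R17, R23, R26 → +6.
Negative (D, E): D2, D3, E6, D11, D25 → −5.
Net charge = (+6) + (−5) = +1.

+1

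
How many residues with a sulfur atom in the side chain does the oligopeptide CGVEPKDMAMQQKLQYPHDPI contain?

The sulfur-bearing residues are cysteine (–SH) and methionine (–S–CH₃).
Matching residues: C1, M8, M10.

3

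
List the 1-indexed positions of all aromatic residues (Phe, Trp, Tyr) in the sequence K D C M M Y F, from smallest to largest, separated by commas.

6, 7

Matching residues: Y6, F7.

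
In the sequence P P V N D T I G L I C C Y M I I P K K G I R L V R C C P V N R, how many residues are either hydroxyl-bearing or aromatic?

Hydroxyl-bearing: S, T, Y. Aromatic: F, W, Y.
Hydroxyl-bearing residues here: T6, Y13 (2).
Aromatic residues here: Y13 (1).
Y is in both groups, so the 1 Y residue must not be double-counted.
Total = 2 + 1 − 1 = 2.

2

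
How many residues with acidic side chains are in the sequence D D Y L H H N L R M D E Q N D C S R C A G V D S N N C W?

6

Only D (aspartate) and E (glutamate) carry a side-chain carboxylic acid.
Matching residues: D1, D2, D11, E12, D15, D23.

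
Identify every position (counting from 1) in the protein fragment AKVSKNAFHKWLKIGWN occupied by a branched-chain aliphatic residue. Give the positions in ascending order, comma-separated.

V, L, and I make up the branched-chain aliphatic group.
Matching residues: V3, L12, I14.

3, 12, 14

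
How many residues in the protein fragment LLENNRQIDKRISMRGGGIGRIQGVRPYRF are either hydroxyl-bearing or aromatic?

Hydroxyl-bearing: S, T, Y. Aromatic: F, W, Y.
Hydroxyl-bearing residues here: S13, Y28 (2).
Aromatic residues here: Y28, F30 (2).
Y is in both groups, so the 1 Y residue must not be double-counted.
Total = 2 + 2 − 1 = 3.

3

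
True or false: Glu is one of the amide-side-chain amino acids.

The amide-side-chain residues are Asn (N) and Gln (Q).
Glutamate is not in this group.

False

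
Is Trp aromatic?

F, W, and Y each carry an aromatic ring on the side chain.
Tryptophan is in this group.

Yes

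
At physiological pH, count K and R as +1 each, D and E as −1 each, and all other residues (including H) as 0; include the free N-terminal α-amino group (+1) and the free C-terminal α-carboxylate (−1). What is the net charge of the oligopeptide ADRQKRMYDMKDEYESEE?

Positive (K, R): R3, K5, R6, K11 → +4.
Negative (D, E): D2, D9, D12, E13, E15, E17, E18 → −7.
The N-terminus (+1) and C-terminus (−1) cancel.
Net charge = (+4) + (−7) = −3.

-3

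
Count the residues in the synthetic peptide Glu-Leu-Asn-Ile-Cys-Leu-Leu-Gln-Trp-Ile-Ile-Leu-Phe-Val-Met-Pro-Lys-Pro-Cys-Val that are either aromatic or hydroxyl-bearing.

Aromatic: F, W, Y. Hydroxyl-bearing: S, T, Y.
Aromatic residues here: Trp9, Phe13 (2).
Hydroxyl-bearing residues here: none (0).
(Y belongs to both groups, but none appear in this sequence.) Total = 2 + 0 = 2.

2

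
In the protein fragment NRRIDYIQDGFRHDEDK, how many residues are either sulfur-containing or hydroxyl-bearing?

Sulfur-containing: C, M. Hydroxyl-bearing: S, T, Y.
Sulfur-containing residues here: none (0).
Hydroxyl-bearing residues here: Y6 (1).
The two groups share no amino acid, so total = 0 + 1 = 1.

1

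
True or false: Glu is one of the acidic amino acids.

The acidic residues are Asp (D) and Glu (E), whose side chains end in a carboxylate group.
Glutamate is in this group.

True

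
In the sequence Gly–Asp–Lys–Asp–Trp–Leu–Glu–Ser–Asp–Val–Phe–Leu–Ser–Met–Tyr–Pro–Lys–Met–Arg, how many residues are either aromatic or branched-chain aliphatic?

6

Aromatic: F, W, Y. Branched-chain aliphatic: I, L, V.
Aromatic residues here: Trp5, Phe11, Tyr15 (3).
Branched-chain aliphatic residues here: Leu6, Val10, Leu12 (3).
The two groups share no amino acid, so total = 3 + 3 = 6.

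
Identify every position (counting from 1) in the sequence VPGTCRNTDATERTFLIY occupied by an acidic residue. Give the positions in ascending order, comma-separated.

9, 12

Only D (aspartate) and E (glutamate) carry a side-chain carboxylic acid.
Matching residues: D9, E12.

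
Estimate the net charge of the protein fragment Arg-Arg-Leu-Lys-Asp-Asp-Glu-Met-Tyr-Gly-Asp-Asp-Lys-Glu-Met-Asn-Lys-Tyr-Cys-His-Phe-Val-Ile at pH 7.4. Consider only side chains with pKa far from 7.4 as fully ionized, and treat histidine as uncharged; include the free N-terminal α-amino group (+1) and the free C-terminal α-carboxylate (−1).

At pH ~7.4 the Lys and Arg side chains are protonated (+1), the Asp and Glu side chains are deprotonated (−1), and with His taken as neutral all other side chains carry no charge.
Positive (K, R): Arg1, Arg2, Lys4, Lys13, Lys17 → +5.
Negative (D, E): Asp5, Asp6, Glu7, Asp11, Asp12, Glu14 → −6.
The N-terminus (+1) and C-terminus (−1) cancel.
Net charge = (+5) + (−6) = −1.

-1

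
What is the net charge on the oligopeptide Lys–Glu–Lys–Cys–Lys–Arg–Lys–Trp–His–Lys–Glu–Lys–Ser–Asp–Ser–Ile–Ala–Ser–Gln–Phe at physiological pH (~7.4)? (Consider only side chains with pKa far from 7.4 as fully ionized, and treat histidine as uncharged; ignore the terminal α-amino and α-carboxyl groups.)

+4

At pH ~7.4 the Lys and Arg side chains are protonated (+1), the Asp and Glu side chains are deprotonated (−1), and with His taken as neutral all other side chains carry no charge.
Positive (K, R): Lys1, Lys3, Lys5, Arg6, Lys7, Lys10, Lys12 → +7.
Negative (D, E): Glu2, Glu11, Asp14 → −3.
Net charge = (+7) + (−3) = +4.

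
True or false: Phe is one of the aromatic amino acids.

Phenylalanine (F), tryptophan (W), and tyrosine (Y) have aromatic ring side chains.
Phenylalanine is in this group.

True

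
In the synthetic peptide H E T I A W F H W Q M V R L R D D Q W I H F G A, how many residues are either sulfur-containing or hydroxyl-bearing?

2

Sulfur-containing: C, M. Hydroxyl-bearing: S, T, Y.
Sulfur-containing residues here: M11 (1).
Hydroxyl-bearing residues here: T3 (1).
The two groups share no amino acid, so total = 1 + 1 = 2.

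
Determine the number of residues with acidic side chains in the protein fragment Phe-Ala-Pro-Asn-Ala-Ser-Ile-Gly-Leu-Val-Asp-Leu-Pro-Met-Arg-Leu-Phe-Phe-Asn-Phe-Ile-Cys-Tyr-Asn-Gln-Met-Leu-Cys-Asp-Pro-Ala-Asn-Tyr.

Aspartate (D) and glutamate (E) have carboxylic-acid side chains and are the acidic amino acids.
Matching residues: Asp11, Asp29.

2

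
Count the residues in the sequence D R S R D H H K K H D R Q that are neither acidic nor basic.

2

Acidic: D, E. Basic: K, R, H. All other residues are neither.
Matching residues: S3, Q13.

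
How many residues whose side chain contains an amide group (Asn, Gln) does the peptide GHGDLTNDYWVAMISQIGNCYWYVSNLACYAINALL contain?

5

Matching residues: N7, Q16, N19, N26, N33.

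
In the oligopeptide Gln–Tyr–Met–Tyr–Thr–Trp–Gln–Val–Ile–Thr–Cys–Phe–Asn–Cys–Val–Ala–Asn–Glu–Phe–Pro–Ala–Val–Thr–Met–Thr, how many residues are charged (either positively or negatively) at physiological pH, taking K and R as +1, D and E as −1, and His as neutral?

1

Charged side chains at pH ~7.4: K, R (positive); D, E (negative).
Matching residues: Glu18.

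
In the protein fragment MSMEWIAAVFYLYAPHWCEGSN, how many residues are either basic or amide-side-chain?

Basic: H, K, R. Amide-side-chain: N, Q.
Basic residues here: H16 (1).
Amide-side-chain residues here: N22 (1).
The two groups share no amino acid, so total = 1 + 1 = 2.

2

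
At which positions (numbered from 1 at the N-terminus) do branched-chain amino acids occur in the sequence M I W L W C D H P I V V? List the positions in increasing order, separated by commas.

2, 4, 10, 11, 12

V, L, and I make up the branched-chain aliphatic group.
Matching residues: I2, L4, I10, V11, V12.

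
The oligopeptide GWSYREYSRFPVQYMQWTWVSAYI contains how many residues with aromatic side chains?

8

The aromatic amino acids are Phe (F, benzyl), Trp (W, indole), and Tyr (Y, phenol).
Matching residues: W2, Y4, Y7, F10, Y14, W17, W19, Y23.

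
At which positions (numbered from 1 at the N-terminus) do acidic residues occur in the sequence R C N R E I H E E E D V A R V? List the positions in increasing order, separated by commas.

The acidic residues are Asp (D) and Glu (E), whose side chains end in a carboxylate group.
Matching residues: E5, E8, E9, E10, D11.

5, 8, 9, 10, 11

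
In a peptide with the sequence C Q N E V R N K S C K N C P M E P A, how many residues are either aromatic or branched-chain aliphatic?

Aromatic: F, W, Y. Branched-chain aliphatic: I, L, V.
Aromatic residues here: none (0).
Branched-chain aliphatic residues here: V5 (1).
The two groups share no amino acid, so total = 0 + 1 = 1.

1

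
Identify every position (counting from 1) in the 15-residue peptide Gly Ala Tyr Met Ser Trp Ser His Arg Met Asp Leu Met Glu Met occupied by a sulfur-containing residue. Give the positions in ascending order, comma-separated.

The sulfur-bearing residues are cysteine (–SH) and methionine (–S–CH₃).
Matching residues: Met4, Met10, Met13, Met15.

4, 10, 13, 15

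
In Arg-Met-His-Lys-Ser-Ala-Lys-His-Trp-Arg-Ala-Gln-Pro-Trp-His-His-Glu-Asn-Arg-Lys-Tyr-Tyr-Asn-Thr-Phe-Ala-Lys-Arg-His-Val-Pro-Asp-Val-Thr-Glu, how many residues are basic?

13

Lysine (K), arginine (R), and histidine (H) have basic, nitrogen-containing side chains.
Matching residues: Arg1, His3, Lys4, Lys7, His8, Arg10, His15, His16, Arg19, Lys20, Lys27, Arg28, His29.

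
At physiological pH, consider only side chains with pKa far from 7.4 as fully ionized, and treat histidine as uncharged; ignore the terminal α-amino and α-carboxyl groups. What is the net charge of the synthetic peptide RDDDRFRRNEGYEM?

At pH ~7.4 the Lys and Arg side chains are protonated (+1), the Asp and Glu side chains are deprotonated (−1), and with His taken as neutral all other side chains carry no charge.
Positive (K, R): R1, R5, R7, R8 → +4.
Negative (D, E): D2, D3, D4, E10, E13 → −5.
Net charge = (+4) + (−5) = −1.

-1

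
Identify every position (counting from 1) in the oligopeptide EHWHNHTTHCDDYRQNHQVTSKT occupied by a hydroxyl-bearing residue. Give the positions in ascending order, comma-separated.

Matching residues: T7, T8, Y13, T20, S21, T23.

7, 8, 13, 20, 21, 23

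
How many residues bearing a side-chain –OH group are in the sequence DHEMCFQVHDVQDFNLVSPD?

1

S, T, and Y are the three residues with a side-chain hydroxyl.
Matching residues: S18.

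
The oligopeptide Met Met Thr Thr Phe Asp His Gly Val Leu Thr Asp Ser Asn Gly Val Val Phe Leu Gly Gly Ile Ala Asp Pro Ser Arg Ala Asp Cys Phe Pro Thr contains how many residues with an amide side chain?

The amide-side-chain residues are Asn (N) and Gln (Q).
Matching residues: Asn14.

1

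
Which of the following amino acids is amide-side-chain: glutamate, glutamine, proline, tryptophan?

glutamine

The amide-side-chain residues are Asn (N) and Gln (Q).
Of the listed options, only glutamine belongs to this group.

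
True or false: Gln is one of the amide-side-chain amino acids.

Asparagine (N) and glutamine (Q) have uncharged amide side chains.
Glutamine is in this group.

True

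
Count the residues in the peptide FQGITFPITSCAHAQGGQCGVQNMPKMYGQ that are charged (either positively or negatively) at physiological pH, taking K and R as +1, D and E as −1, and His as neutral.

Charged side chains at pH ~7.4: K, R (positive); D, E (negative).
Matching residues: K26.

1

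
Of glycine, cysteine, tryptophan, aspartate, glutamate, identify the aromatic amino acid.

tryptophan

The aromatic amino acids are Phe (F, benzyl), Trp (W, indole), and Tyr (Y, phenol).
Of the listed options, only tryptophan belongs to this group.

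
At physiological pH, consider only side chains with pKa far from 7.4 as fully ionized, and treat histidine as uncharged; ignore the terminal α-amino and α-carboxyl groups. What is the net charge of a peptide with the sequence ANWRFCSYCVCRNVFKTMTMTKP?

Near pH 7.4, K and R contribute +1 each, D and E contribute −1 each, and every other side chain (His included, as stated) is uncharged.
Positive (K, R): R4, R12, K16, K22 → +4.
Negative (D, E): none → −0.
Net charge = (+4) + (−0) = +4.

+4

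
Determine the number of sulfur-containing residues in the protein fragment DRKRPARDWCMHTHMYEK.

The sulfur-bearing residues are cysteine (–SH) and methionine (–S–CH₃).
Matching residues: C10, M11, M15.

3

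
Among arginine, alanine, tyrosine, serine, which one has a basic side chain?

arginine

Lysine (K), arginine (R), and histidine (H) have basic, nitrogen-containing side chains.
Of the listed options, only arginine belongs to this group.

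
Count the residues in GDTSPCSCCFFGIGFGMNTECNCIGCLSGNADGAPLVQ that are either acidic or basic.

3

Acidic: D, E. Basic: H, K, R.
Acidic residues here: D2, E20, D32 (3).
Basic residues here: none (0).
The two groups share no amino acid, so total = 3 + 0 = 3.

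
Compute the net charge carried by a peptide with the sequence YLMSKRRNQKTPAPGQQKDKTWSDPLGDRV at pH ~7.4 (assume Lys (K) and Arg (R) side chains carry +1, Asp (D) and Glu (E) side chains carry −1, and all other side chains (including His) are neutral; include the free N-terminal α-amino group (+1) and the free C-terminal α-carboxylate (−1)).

+4

Positive (K, R): K5, R6, R7, K10, K18, K20, R29 → +7.
Negative (D, E): D19, D24, D28 → −3.
The N-terminus (+1) and C-terminus (−1) cancel.
Net charge = (+7) + (−3) = +4.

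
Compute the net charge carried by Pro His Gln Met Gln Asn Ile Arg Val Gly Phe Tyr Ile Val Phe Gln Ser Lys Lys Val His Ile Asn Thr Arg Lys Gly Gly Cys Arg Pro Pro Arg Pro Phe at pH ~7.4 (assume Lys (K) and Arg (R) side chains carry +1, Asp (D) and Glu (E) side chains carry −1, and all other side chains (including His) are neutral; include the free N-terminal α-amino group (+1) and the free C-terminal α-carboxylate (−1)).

+7

Positive (K, R): Arg8, Lys18, Lys19, Arg25, Lys26, Arg30, Arg33 → +7.
Negative (D, E): none → −0.
The N-terminus (+1) and C-terminus (−1) cancel.
Net charge = (+7) + (−0) = +7.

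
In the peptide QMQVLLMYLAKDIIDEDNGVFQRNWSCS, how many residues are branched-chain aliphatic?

7

The BCAAs are Val, Leu, and Ile — aliphatic side chains with a branch point.
Matching residues: V4, L5, L6, L9, I13, I14, V20.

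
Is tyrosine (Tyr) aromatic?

Phenylalanine (F), tryptophan (W), and tyrosine (Y) have aromatic ring side chains.
Tyrosine is in this group.

Yes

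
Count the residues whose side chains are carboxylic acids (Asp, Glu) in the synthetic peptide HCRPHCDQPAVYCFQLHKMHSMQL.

1

Matching residues: D7.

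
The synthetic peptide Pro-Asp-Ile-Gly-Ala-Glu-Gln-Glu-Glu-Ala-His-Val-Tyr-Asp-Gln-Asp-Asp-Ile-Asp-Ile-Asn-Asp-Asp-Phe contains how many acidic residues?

10

Only D (aspartate) and E (glutamate) carry a side-chain carboxylic acid.
Matching residues: Asp2, Glu6, Glu8, Glu9, Asp14, Asp16, Asp17, Asp19, Asp22, Asp23.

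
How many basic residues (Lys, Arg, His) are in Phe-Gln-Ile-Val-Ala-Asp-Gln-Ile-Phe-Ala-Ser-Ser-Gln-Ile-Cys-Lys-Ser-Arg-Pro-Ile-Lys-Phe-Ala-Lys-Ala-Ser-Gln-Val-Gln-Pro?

4

Matching residues: Lys16, Arg18, Lys21, Lys24.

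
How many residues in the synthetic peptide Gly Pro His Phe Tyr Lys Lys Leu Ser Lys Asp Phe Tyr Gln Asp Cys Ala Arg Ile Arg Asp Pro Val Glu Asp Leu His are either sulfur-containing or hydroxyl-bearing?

4

Sulfur-containing: C, M. Hydroxyl-bearing: S, T, Y.
Sulfur-containing residues here: Cys16 (1).
Hydroxyl-bearing residues here: Tyr5, Ser9, Tyr13 (3).
The two groups share no amino acid, so total = 1 + 3 = 4.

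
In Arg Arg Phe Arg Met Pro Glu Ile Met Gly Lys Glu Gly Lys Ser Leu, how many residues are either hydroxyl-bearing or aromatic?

Hydroxyl-bearing: S, T, Y. Aromatic: F, W, Y.
Hydroxyl-bearing residues here: Ser15 (1).
Aromatic residues here: Phe3 (1).
(Y belongs to both groups, but none appear in this sequence.) Total = 1 + 1 = 2.

2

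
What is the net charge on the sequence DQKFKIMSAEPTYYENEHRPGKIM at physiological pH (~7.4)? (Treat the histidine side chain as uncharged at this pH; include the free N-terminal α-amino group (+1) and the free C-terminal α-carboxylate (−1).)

The side chains ionized at physiological pH are Lys/Arg (+1) and Asp/Glu (−1); with His treated as neutral, nothing else contributes.
Positive (K, R): K3, K5, R19, K22 → +4.
Negative (D, E): D1, E10, E15, E17 → −4.
The N-terminus (+1) and C-terminus (−1) cancel.
Net charge = (+4) + (−4) = 0.

0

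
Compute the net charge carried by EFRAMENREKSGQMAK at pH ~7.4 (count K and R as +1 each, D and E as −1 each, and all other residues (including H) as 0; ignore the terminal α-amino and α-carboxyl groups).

Positive (K, R): R3, R8, K10, K16 → +4.
Negative (D, E): E1, E6, E9 → −3.
Net charge = (+4) + (−3) = +1.

+1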